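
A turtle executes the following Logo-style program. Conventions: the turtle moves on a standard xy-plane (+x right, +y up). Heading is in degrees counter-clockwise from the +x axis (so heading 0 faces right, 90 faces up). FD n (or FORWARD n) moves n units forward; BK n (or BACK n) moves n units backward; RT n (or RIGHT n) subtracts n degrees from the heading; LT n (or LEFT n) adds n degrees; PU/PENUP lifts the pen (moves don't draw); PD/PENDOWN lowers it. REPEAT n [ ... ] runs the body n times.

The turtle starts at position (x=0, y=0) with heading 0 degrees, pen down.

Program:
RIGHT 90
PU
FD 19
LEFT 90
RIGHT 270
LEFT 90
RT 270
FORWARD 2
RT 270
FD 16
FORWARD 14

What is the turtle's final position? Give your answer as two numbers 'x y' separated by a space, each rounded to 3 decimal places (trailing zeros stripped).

Executing turtle program step by step:
Start: pos=(0,0), heading=0, pen down
RT 90: heading 0 -> 270
PU: pen up
FD 19: (0,0) -> (0,-19) [heading=270, move]
LT 90: heading 270 -> 0
RT 270: heading 0 -> 90
LT 90: heading 90 -> 180
RT 270: heading 180 -> 270
FD 2: (0,-19) -> (0,-21) [heading=270, move]
RT 270: heading 270 -> 0
FD 16: (0,-21) -> (16,-21) [heading=0, move]
FD 14: (16,-21) -> (30,-21) [heading=0, move]
Final: pos=(30,-21), heading=0, 0 segment(s) drawn

Answer: 30 -21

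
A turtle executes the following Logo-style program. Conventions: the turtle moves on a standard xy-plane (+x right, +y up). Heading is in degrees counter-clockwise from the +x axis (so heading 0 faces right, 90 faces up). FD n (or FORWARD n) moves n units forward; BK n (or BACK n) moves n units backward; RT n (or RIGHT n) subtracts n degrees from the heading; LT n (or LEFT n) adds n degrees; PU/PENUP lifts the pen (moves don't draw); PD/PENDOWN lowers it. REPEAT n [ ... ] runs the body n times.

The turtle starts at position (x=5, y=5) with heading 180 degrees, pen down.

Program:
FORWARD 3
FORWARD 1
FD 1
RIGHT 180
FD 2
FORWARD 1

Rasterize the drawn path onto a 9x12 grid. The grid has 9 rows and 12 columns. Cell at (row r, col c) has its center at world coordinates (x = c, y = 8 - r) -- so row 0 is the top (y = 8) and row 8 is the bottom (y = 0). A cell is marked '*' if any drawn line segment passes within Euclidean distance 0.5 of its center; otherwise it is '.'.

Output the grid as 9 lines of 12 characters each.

Segment 0: (5,5) -> (2,5)
Segment 1: (2,5) -> (1,5)
Segment 2: (1,5) -> (0,5)
Segment 3: (0,5) -> (2,5)
Segment 4: (2,5) -> (3,5)

Answer: ............
............
............
******......
............
............
............
............
............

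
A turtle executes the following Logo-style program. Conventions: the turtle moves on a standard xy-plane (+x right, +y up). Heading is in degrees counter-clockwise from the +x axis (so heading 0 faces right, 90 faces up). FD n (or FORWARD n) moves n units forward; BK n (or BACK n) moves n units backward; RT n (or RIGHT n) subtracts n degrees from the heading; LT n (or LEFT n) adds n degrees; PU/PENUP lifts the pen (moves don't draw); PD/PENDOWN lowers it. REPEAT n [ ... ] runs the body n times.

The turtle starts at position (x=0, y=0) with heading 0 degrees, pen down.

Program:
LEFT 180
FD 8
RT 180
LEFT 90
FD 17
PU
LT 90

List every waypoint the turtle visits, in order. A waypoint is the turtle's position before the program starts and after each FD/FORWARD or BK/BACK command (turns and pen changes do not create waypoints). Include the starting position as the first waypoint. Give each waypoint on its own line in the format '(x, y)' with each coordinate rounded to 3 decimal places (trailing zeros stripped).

Executing turtle program step by step:
Start: pos=(0,0), heading=0, pen down
LT 180: heading 0 -> 180
FD 8: (0,0) -> (-8,0) [heading=180, draw]
RT 180: heading 180 -> 0
LT 90: heading 0 -> 90
FD 17: (-8,0) -> (-8,17) [heading=90, draw]
PU: pen up
LT 90: heading 90 -> 180
Final: pos=(-8,17), heading=180, 2 segment(s) drawn
Waypoints (3 total):
(0, 0)
(-8, 0)
(-8, 17)

Answer: (0, 0)
(-8, 0)
(-8, 17)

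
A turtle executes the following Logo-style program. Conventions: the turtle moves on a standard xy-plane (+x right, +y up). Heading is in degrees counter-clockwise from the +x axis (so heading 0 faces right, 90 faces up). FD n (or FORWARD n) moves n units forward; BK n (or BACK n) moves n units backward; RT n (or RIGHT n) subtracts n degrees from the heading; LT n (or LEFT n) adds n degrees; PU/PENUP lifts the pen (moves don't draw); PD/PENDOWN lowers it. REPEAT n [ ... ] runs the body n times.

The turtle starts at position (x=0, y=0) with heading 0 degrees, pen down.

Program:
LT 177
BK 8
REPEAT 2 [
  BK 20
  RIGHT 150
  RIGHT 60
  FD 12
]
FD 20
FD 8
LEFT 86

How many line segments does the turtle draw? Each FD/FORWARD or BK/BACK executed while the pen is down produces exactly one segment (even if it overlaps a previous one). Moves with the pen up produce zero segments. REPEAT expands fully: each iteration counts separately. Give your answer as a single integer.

Executing turtle program step by step:
Start: pos=(0,0), heading=0, pen down
LT 177: heading 0 -> 177
BK 8: (0,0) -> (7.989,-0.419) [heading=177, draw]
REPEAT 2 [
  -- iteration 1/2 --
  BK 20: (7.989,-0.419) -> (27.962,-1.465) [heading=177, draw]
  RT 150: heading 177 -> 27
  RT 60: heading 27 -> 327
  FD 12: (27.962,-1.465) -> (38.026,-8.001) [heading=327, draw]
  -- iteration 2/2 --
  BK 20: (38.026,-8.001) -> (21.252,2.892) [heading=327, draw]
  RT 150: heading 327 -> 177
  RT 60: heading 177 -> 117
  FD 12: (21.252,2.892) -> (15.804,13.584) [heading=117, draw]
]
FD 20: (15.804,13.584) -> (6.725,31.404) [heading=117, draw]
FD 8: (6.725,31.404) -> (3.093,38.532) [heading=117, draw]
LT 86: heading 117 -> 203
Final: pos=(3.093,38.532), heading=203, 7 segment(s) drawn
Segments drawn: 7

Answer: 7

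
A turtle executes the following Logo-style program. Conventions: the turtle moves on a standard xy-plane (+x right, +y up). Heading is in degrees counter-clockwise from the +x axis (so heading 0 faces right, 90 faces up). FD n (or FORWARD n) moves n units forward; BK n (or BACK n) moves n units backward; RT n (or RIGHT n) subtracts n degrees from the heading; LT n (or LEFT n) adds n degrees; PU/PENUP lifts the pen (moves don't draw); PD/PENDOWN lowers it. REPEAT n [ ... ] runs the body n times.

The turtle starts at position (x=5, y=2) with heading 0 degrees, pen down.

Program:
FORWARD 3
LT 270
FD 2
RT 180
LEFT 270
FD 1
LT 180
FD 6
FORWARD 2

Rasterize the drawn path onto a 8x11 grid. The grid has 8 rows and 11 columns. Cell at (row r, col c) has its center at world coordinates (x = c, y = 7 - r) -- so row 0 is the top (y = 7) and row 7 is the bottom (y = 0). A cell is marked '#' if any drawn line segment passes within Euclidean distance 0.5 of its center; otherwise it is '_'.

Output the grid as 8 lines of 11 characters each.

Answer: ___________
___________
___________
___________
___________
_____####__
________#__
_#########_

Derivation:
Segment 0: (5,2) -> (8,2)
Segment 1: (8,2) -> (8,0)
Segment 2: (8,0) -> (9,-0)
Segment 3: (9,-0) -> (3,0)
Segment 4: (3,0) -> (1,0)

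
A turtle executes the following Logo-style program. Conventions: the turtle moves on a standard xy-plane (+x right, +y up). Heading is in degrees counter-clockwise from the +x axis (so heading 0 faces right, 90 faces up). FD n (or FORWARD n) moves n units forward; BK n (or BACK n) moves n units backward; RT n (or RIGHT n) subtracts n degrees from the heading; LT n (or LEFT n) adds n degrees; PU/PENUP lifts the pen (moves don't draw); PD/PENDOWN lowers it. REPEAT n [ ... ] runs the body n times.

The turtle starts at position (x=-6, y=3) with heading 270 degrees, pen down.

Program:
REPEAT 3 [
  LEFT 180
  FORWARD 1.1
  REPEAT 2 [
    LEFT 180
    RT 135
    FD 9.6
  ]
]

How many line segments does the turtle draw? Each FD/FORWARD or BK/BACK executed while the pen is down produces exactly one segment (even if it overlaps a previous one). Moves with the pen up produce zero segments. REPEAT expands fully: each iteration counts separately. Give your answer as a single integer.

Executing turtle program step by step:
Start: pos=(-6,3), heading=270, pen down
REPEAT 3 [
  -- iteration 1/3 --
  LT 180: heading 270 -> 90
  FD 1.1: (-6,3) -> (-6,4.1) [heading=90, draw]
  REPEAT 2 [
    -- iteration 1/2 --
    LT 180: heading 90 -> 270
    RT 135: heading 270 -> 135
    FD 9.6: (-6,4.1) -> (-12.788,10.888) [heading=135, draw]
    -- iteration 2/2 --
    LT 180: heading 135 -> 315
    RT 135: heading 315 -> 180
    FD 9.6: (-12.788,10.888) -> (-22.388,10.888) [heading=180, draw]
  ]
  -- iteration 2/3 --
  LT 180: heading 180 -> 0
  FD 1.1: (-22.388,10.888) -> (-21.288,10.888) [heading=0, draw]
  REPEAT 2 [
    -- iteration 1/2 --
    LT 180: heading 0 -> 180
    RT 135: heading 180 -> 45
    FD 9.6: (-21.288,10.888) -> (-14.5,17.676) [heading=45, draw]
    -- iteration 2/2 --
    LT 180: heading 45 -> 225
    RT 135: heading 225 -> 90
    FD 9.6: (-14.5,17.676) -> (-14.5,27.276) [heading=90, draw]
  ]
  -- iteration 3/3 --
  LT 180: heading 90 -> 270
  FD 1.1: (-14.5,27.276) -> (-14.5,26.176) [heading=270, draw]
  REPEAT 2 [
    -- iteration 1/2 --
    LT 180: heading 270 -> 90
    RT 135: heading 90 -> 315
    FD 9.6: (-14.5,26.176) -> (-7.712,19.388) [heading=315, draw]
    -- iteration 2/2 --
    LT 180: heading 315 -> 135
    RT 135: heading 135 -> 0
    FD 9.6: (-7.712,19.388) -> (1.888,19.388) [heading=0, draw]
  ]
]
Final: pos=(1.888,19.388), heading=0, 9 segment(s) drawn
Segments drawn: 9

Answer: 9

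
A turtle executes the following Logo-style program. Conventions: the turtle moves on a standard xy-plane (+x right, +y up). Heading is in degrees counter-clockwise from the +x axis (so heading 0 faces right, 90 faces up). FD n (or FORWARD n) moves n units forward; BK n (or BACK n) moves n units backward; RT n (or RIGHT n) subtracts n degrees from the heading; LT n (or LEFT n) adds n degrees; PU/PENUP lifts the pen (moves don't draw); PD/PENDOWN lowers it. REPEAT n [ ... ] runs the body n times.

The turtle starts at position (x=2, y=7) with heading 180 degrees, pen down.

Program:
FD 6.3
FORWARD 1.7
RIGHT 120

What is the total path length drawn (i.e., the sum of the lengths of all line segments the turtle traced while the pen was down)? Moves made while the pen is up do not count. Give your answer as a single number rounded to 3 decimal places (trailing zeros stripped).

Executing turtle program step by step:
Start: pos=(2,7), heading=180, pen down
FD 6.3: (2,7) -> (-4.3,7) [heading=180, draw]
FD 1.7: (-4.3,7) -> (-6,7) [heading=180, draw]
RT 120: heading 180 -> 60
Final: pos=(-6,7), heading=60, 2 segment(s) drawn

Segment lengths:
  seg 1: (2,7) -> (-4.3,7), length = 6.3
  seg 2: (-4.3,7) -> (-6,7), length = 1.7
Total = 8

Answer: 8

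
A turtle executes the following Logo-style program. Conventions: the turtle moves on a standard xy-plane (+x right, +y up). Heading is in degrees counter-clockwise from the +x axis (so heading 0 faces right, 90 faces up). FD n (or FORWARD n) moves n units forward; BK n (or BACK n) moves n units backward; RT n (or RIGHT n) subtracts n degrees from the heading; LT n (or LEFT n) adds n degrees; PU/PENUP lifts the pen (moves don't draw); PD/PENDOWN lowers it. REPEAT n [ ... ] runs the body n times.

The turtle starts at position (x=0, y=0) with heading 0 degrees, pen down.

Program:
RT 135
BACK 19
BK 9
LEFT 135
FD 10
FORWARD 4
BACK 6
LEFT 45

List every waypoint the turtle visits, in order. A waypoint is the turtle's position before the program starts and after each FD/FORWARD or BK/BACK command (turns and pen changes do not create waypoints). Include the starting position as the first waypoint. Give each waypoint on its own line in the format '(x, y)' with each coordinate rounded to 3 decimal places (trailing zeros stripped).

Answer: (0, 0)
(13.435, 13.435)
(19.799, 19.799)
(29.799, 19.799)
(33.799, 19.799)
(27.799, 19.799)

Derivation:
Executing turtle program step by step:
Start: pos=(0,0), heading=0, pen down
RT 135: heading 0 -> 225
BK 19: (0,0) -> (13.435,13.435) [heading=225, draw]
BK 9: (13.435,13.435) -> (19.799,19.799) [heading=225, draw]
LT 135: heading 225 -> 0
FD 10: (19.799,19.799) -> (29.799,19.799) [heading=0, draw]
FD 4: (29.799,19.799) -> (33.799,19.799) [heading=0, draw]
BK 6: (33.799,19.799) -> (27.799,19.799) [heading=0, draw]
LT 45: heading 0 -> 45
Final: pos=(27.799,19.799), heading=45, 5 segment(s) drawn
Waypoints (6 total):
(0, 0)
(13.435, 13.435)
(19.799, 19.799)
(29.799, 19.799)
(33.799, 19.799)
(27.799, 19.799)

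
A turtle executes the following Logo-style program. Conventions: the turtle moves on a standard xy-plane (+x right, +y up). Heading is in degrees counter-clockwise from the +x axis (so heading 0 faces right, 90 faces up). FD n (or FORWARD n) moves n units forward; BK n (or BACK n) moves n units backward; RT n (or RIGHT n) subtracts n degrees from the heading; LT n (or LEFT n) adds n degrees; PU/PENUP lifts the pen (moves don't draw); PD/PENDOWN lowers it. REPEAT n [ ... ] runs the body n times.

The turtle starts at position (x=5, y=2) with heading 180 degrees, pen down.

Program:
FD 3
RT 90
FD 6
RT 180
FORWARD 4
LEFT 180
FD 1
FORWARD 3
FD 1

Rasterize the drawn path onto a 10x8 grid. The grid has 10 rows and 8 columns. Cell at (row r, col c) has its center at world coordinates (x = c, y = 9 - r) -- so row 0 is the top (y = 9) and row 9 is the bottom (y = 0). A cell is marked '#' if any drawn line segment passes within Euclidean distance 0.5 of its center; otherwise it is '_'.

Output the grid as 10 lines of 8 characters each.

Answer: __#_____
__#_____
__#_____
__#_____
__#_____
__#_____
__#_____
__####__
________
________

Derivation:
Segment 0: (5,2) -> (2,2)
Segment 1: (2,2) -> (2,8)
Segment 2: (2,8) -> (2,4)
Segment 3: (2,4) -> (2,5)
Segment 4: (2,5) -> (2,8)
Segment 5: (2,8) -> (2,9)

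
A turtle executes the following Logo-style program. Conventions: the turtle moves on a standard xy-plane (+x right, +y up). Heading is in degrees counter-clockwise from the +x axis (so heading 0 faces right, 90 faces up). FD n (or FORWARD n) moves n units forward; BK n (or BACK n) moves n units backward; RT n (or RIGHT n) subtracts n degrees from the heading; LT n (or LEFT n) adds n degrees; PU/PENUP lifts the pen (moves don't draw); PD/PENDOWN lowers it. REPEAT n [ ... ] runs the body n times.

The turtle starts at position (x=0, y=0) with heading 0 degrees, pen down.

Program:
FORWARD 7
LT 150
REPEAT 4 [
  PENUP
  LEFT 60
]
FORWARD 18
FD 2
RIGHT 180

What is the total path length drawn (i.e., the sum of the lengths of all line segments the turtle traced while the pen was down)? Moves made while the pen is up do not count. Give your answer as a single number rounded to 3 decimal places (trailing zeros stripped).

Answer: 7

Derivation:
Executing turtle program step by step:
Start: pos=(0,0), heading=0, pen down
FD 7: (0,0) -> (7,0) [heading=0, draw]
LT 150: heading 0 -> 150
REPEAT 4 [
  -- iteration 1/4 --
  PU: pen up
  LT 60: heading 150 -> 210
  -- iteration 2/4 --
  PU: pen up
  LT 60: heading 210 -> 270
  -- iteration 3/4 --
  PU: pen up
  LT 60: heading 270 -> 330
  -- iteration 4/4 --
  PU: pen up
  LT 60: heading 330 -> 30
]
FD 18: (7,0) -> (22.588,9) [heading=30, move]
FD 2: (22.588,9) -> (24.321,10) [heading=30, move]
RT 180: heading 30 -> 210
Final: pos=(24.321,10), heading=210, 1 segment(s) drawn

Segment lengths:
  seg 1: (0,0) -> (7,0), length = 7
Total = 7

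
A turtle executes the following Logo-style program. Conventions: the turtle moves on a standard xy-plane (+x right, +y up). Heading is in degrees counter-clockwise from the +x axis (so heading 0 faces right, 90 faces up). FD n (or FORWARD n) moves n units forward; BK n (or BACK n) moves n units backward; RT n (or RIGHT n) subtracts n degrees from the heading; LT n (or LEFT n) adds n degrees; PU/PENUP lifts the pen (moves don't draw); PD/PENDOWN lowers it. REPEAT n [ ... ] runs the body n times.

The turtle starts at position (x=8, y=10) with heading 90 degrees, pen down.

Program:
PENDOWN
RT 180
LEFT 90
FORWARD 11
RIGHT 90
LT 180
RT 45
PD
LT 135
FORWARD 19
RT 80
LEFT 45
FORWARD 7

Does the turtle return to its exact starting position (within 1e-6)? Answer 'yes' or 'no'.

Executing turtle program step by step:
Start: pos=(8,10), heading=90, pen down
PD: pen down
RT 180: heading 90 -> 270
LT 90: heading 270 -> 0
FD 11: (8,10) -> (19,10) [heading=0, draw]
RT 90: heading 0 -> 270
LT 180: heading 270 -> 90
RT 45: heading 90 -> 45
PD: pen down
LT 135: heading 45 -> 180
FD 19: (19,10) -> (0,10) [heading=180, draw]
RT 80: heading 180 -> 100
LT 45: heading 100 -> 145
FD 7: (0,10) -> (-5.734,14.015) [heading=145, draw]
Final: pos=(-5.734,14.015), heading=145, 3 segment(s) drawn

Start position: (8, 10)
Final position: (-5.734, 14.015)
Distance = 14.309; >= 1e-6 -> NOT closed

Answer: no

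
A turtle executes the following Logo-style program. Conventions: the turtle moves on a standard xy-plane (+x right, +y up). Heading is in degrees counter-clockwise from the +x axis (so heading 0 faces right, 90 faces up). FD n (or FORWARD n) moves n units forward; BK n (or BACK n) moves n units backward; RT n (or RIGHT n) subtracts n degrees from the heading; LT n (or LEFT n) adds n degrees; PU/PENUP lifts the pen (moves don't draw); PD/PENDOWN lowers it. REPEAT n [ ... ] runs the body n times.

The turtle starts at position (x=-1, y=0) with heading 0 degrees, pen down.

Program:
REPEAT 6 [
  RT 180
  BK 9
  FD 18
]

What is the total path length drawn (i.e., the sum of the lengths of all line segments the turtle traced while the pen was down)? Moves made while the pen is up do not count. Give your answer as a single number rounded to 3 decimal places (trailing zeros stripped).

Executing turtle program step by step:
Start: pos=(-1,0), heading=0, pen down
REPEAT 6 [
  -- iteration 1/6 --
  RT 180: heading 0 -> 180
  BK 9: (-1,0) -> (8,0) [heading=180, draw]
  FD 18: (8,0) -> (-10,0) [heading=180, draw]
  -- iteration 2/6 --
  RT 180: heading 180 -> 0
  BK 9: (-10,0) -> (-19,0) [heading=0, draw]
  FD 18: (-19,0) -> (-1,0) [heading=0, draw]
  -- iteration 3/6 --
  RT 180: heading 0 -> 180
  BK 9: (-1,0) -> (8,0) [heading=180, draw]
  FD 18: (8,0) -> (-10,0) [heading=180, draw]
  -- iteration 4/6 --
  RT 180: heading 180 -> 0
  BK 9: (-10,0) -> (-19,0) [heading=0, draw]
  FD 18: (-19,0) -> (-1,0) [heading=0, draw]
  -- iteration 5/6 --
  RT 180: heading 0 -> 180
  BK 9: (-1,0) -> (8,0) [heading=180, draw]
  FD 18: (8,0) -> (-10,0) [heading=180, draw]
  -- iteration 6/6 --
  RT 180: heading 180 -> 0
  BK 9: (-10,0) -> (-19,0) [heading=0, draw]
  FD 18: (-19,0) -> (-1,0) [heading=0, draw]
]
Final: pos=(-1,0), heading=0, 12 segment(s) drawn

Segment lengths:
  seg 1: (-1,0) -> (8,0), length = 9
  seg 2: (8,0) -> (-10,0), length = 18
  seg 3: (-10,0) -> (-19,0), length = 9
  seg 4: (-19,0) -> (-1,0), length = 18
  seg 5: (-1,0) -> (8,0), length = 9
  seg 6: (8,0) -> (-10,0), length = 18
  seg 7: (-10,0) -> (-19,0), length = 9
  seg 8: (-19,0) -> (-1,0), length = 18
  seg 9: (-1,0) -> (8,0), length = 9
  seg 10: (8,0) -> (-10,0), length = 18
  seg 11: (-10,0) -> (-19,0), length = 9
  seg 12: (-19,0) -> (-1,0), length = 18
Total = 162

Answer: 162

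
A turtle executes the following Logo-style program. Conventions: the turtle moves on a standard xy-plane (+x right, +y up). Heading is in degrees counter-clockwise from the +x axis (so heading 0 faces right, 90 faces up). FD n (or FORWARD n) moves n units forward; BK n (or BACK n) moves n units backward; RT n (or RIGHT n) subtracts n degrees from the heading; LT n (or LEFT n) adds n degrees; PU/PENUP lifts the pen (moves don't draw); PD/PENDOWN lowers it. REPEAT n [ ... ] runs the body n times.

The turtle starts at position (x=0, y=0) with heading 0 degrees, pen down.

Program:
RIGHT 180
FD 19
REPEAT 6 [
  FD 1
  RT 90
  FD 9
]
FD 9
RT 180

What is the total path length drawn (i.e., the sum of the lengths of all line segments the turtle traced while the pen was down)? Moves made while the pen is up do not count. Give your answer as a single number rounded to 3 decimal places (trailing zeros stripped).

Executing turtle program step by step:
Start: pos=(0,0), heading=0, pen down
RT 180: heading 0 -> 180
FD 19: (0,0) -> (-19,0) [heading=180, draw]
REPEAT 6 [
  -- iteration 1/6 --
  FD 1: (-19,0) -> (-20,0) [heading=180, draw]
  RT 90: heading 180 -> 90
  FD 9: (-20,0) -> (-20,9) [heading=90, draw]
  -- iteration 2/6 --
  FD 1: (-20,9) -> (-20,10) [heading=90, draw]
  RT 90: heading 90 -> 0
  FD 9: (-20,10) -> (-11,10) [heading=0, draw]
  -- iteration 3/6 --
  FD 1: (-11,10) -> (-10,10) [heading=0, draw]
  RT 90: heading 0 -> 270
  FD 9: (-10,10) -> (-10,1) [heading=270, draw]
  -- iteration 4/6 --
  FD 1: (-10,1) -> (-10,0) [heading=270, draw]
  RT 90: heading 270 -> 180
  FD 9: (-10,0) -> (-19,0) [heading=180, draw]
  -- iteration 5/6 --
  FD 1: (-19,0) -> (-20,0) [heading=180, draw]
  RT 90: heading 180 -> 90
  FD 9: (-20,0) -> (-20,9) [heading=90, draw]
  -- iteration 6/6 --
  FD 1: (-20,9) -> (-20,10) [heading=90, draw]
  RT 90: heading 90 -> 0
  FD 9: (-20,10) -> (-11,10) [heading=0, draw]
]
FD 9: (-11,10) -> (-2,10) [heading=0, draw]
RT 180: heading 0 -> 180
Final: pos=(-2,10), heading=180, 14 segment(s) drawn

Segment lengths:
  seg 1: (0,0) -> (-19,0), length = 19
  seg 2: (-19,0) -> (-20,0), length = 1
  seg 3: (-20,0) -> (-20,9), length = 9
  seg 4: (-20,9) -> (-20,10), length = 1
  seg 5: (-20,10) -> (-11,10), length = 9
  seg 6: (-11,10) -> (-10,10), length = 1
  seg 7: (-10,10) -> (-10,1), length = 9
  seg 8: (-10,1) -> (-10,0), length = 1
  seg 9: (-10,0) -> (-19,0), length = 9
  seg 10: (-19,0) -> (-20,0), length = 1
  seg 11: (-20,0) -> (-20,9), length = 9
  seg 12: (-20,9) -> (-20,10), length = 1
  seg 13: (-20,10) -> (-11,10), length = 9
  seg 14: (-11,10) -> (-2,10), length = 9
Total = 88

Answer: 88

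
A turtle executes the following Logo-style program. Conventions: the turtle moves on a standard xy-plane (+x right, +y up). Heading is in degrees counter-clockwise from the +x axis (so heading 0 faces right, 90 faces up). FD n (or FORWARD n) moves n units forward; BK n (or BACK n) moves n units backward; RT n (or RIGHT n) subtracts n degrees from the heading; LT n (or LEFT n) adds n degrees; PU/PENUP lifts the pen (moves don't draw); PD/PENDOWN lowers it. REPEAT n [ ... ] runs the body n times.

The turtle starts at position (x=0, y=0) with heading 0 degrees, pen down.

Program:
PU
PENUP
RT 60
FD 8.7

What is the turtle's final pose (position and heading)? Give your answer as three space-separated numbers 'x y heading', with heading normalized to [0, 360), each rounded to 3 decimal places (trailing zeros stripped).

Executing turtle program step by step:
Start: pos=(0,0), heading=0, pen down
PU: pen up
PU: pen up
RT 60: heading 0 -> 300
FD 8.7: (0,0) -> (4.35,-7.534) [heading=300, move]
Final: pos=(4.35,-7.534), heading=300, 0 segment(s) drawn

Answer: 4.35 -7.534 300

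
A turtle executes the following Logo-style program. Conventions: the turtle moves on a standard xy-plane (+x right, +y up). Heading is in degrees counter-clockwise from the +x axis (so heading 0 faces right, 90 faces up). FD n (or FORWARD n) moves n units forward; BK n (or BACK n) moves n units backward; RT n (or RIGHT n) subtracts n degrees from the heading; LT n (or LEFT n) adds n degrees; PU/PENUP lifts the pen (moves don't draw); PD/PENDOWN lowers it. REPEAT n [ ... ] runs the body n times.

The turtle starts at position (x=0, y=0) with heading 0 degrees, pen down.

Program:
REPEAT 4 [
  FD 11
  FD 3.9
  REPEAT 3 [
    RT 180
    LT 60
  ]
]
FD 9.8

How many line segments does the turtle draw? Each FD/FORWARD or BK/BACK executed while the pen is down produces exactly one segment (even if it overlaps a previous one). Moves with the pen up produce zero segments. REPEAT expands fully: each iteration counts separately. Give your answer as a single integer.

Executing turtle program step by step:
Start: pos=(0,0), heading=0, pen down
REPEAT 4 [
  -- iteration 1/4 --
  FD 11: (0,0) -> (11,0) [heading=0, draw]
  FD 3.9: (11,0) -> (14.9,0) [heading=0, draw]
  REPEAT 3 [
    -- iteration 1/3 --
    RT 180: heading 0 -> 180
    LT 60: heading 180 -> 240
    -- iteration 2/3 --
    RT 180: heading 240 -> 60
    LT 60: heading 60 -> 120
    -- iteration 3/3 --
    RT 180: heading 120 -> 300
    LT 60: heading 300 -> 0
  ]
  -- iteration 2/4 --
  FD 11: (14.9,0) -> (25.9,0) [heading=0, draw]
  FD 3.9: (25.9,0) -> (29.8,0) [heading=0, draw]
  REPEAT 3 [
    -- iteration 1/3 --
    RT 180: heading 0 -> 180
    LT 60: heading 180 -> 240
    -- iteration 2/3 --
    RT 180: heading 240 -> 60
    LT 60: heading 60 -> 120
    -- iteration 3/3 --
    RT 180: heading 120 -> 300
    LT 60: heading 300 -> 0
  ]
  -- iteration 3/4 --
  FD 11: (29.8,0) -> (40.8,0) [heading=0, draw]
  FD 3.9: (40.8,0) -> (44.7,0) [heading=0, draw]
  REPEAT 3 [
    -- iteration 1/3 --
    RT 180: heading 0 -> 180
    LT 60: heading 180 -> 240
    -- iteration 2/3 --
    RT 180: heading 240 -> 60
    LT 60: heading 60 -> 120
    -- iteration 3/3 --
    RT 180: heading 120 -> 300
    LT 60: heading 300 -> 0
  ]
  -- iteration 4/4 --
  FD 11: (44.7,0) -> (55.7,0) [heading=0, draw]
  FD 3.9: (55.7,0) -> (59.6,0) [heading=0, draw]
  REPEAT 3 [
    -- iteration 1/3 --
    RT 180: heading 0 -> 180
    LT 60: heading 180 -> 240
    -- iteration 2/3 --
    RT 180: heading 240 -> 60
    LT 60: heading 60 -> 120
    -- iteration 3/3 --
    RT 180: heading 120 -> 300
    LT 60: heading 300 -> 0
  ]
]
FD 9.8: (59.6,0) -> (69.4,0) [heading=0, draw]
Final: pos=(69.4,0), heading=0, 9 segment(s) drawn
Segments drawn: 9

Answer: 9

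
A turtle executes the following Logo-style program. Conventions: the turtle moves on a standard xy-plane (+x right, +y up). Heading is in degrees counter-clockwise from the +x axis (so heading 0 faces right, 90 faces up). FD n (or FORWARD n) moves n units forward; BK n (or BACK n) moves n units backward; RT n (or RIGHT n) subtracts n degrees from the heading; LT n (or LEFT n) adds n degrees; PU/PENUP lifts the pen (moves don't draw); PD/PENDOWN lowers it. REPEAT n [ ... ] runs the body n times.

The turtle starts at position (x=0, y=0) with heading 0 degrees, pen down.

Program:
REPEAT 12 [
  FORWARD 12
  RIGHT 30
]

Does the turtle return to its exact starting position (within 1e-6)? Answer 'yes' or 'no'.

Executing turtle program step by step:
Start: pos=(0,0), heading=0, pen down
REPEAT 12 [
  -- iteration 1/12 --
  FD 12: (0,0) -> (12,0) [heading=0, draw]
  RT 30: heading 0 -> 330
  -- iteration 2/12 --
  FD 12: (12,0) -> (22.392,-6) [heading=330, draw]
  RT 30: heading 330 -> 300
  -- iteration 3/12 --
  FD 12: (22.392,-6) -> (28.392,-16.392) [heading=300, draw]
  RT 30: heading 300 -> 270
  -- iteration 4/12 --
  FD 12: (28.392,-16.392) -> (28.392,-28.392) [heading=270, draw]
  RT 30: heading 270 -> 240
  -- iteration 5/12 --
  FD 12: (28.392,-28.392) -> (22.392,-38.785) [heading=240, draw]
  RT 30: heading 240 -> 210
  -- iteration 6/12 --
  FD 12: (22.392,-38.785) -> (12,-44.785) [heading=210, draw]
  RT 30: heading 210 -> 180
  -- iteration 7/12 --
  FD 12: (12,-44.785) -> (0,-44.785) [heading=180, draw]
  RT 30: heading 180 -> 150
  -- iteration 8/12 --
  FD 12: (0,-44.785) -> (-10.392,-38.785) [heading=150, draw]
  RT 30: heading 150 -> 120
  -- iteration 9/12 --
  FD 12: (-10.392,-38.785) -> (-16.392,-28.392) [heading=120, draw]
  RT 30: heading 120 -> 90
  -- iteration 10/12 --
  FD 12: (-16.392,-28.392) -> (-16.392,-16.392) [heading=90, draw]
  RT 30: heading 90 -> 60
  -- iteration 11/12 --
  FD 12: (-16.392,-16.392) -> (-10.392,-6) [heading=60, draw]
  RT 30: heading 60 -> 30
  -- iteration 12/12 --
  FD 12: (-10.392,-6) -> (0,0) [heading=30, draw]
  RT 30: heading 30 -> 0
]
Final: pos=(0,0), heading=0, 12 segment(s) drawn

Start position: (0, 0)
Final position: (0, 0)
Distance = 0; < 1e-6 -> CLOSED

Answer: yes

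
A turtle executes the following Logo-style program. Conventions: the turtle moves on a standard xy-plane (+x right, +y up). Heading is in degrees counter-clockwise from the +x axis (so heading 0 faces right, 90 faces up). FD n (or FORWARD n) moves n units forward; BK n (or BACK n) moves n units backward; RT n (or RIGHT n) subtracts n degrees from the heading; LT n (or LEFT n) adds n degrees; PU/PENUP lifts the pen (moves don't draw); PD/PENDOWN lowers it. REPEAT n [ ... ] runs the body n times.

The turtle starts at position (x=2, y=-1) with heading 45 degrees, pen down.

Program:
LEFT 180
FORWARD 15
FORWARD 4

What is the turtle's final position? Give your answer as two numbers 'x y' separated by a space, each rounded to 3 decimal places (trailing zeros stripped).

Answer: -11.435 -14.435

Derivation:
Executing turtle program step by step:
Start: pos=(2,-1), heading=45, pen down
LT 180: heading 45 -> 225
FD 15: (2,-1) -> (-8.607,-11.607) [heading=225, draw]
FD 4: (-8.607,-11.607) -> (-11.435,-14.435) [heading=225, draw]
Final: pos=(-11.435,-14.435), heading=225, 2 segment(s) drawn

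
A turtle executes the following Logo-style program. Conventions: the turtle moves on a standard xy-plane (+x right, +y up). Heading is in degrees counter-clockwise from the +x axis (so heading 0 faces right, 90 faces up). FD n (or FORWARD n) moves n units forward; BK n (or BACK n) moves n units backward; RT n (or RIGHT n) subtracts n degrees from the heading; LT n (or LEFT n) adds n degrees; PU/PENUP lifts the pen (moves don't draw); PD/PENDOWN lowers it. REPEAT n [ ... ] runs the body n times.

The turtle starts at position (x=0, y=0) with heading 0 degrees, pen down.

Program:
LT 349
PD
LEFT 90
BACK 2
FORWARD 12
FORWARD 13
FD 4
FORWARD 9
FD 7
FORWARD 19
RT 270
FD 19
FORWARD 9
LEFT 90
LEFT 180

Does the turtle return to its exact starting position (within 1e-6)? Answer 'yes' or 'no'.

Executing turtle program step by step:
Start: pos=(0,0), heading=0, pen down
LT 349: heading 0 -> 349
PD: pen down
LT 90: heading 349 -> 79
BK 2: (0,0) -> (-0.382,-1.963) [heading=79, draw]
FD 12: (-0.382,-1.963) -> (1.908,9.816) [heading=79, draw]
FD 13: (1.908,9.816) -> (4.389,22.577) [heading=79, draw]
FD 4: (4.389,22.577) -> (5.152,26.504) [heading=79, draw]
FD 9: (5.152,26.504) -> (6.869,35.339) [heading=79, draw]
FD 7: (6.869,35.339) -> (8.205,42.21) [heading=79, draw]
FD 19: (8.205,42.21) -> (11.83,60.861) [heading=79, draw]
RT 270: heading 79 -> 169
FD 19: (11.83,60.861) -> (-6.821,64.486) [heading=169, draw]
FD 9: (-6.821,64.486) -> (-15.655,66.204) [heading=169, draw]
LT 90: heading 169 -> 259
LT 180: heading 259 -> 79
Final: pos=(-15.655,66.204), heading=79, 9 segment(s) drawn

Start position: (0, 0)
Final position: (-15.655, 66.204)
Distance = 68.029; >= 1e-6 -> NOT closed

Answer: no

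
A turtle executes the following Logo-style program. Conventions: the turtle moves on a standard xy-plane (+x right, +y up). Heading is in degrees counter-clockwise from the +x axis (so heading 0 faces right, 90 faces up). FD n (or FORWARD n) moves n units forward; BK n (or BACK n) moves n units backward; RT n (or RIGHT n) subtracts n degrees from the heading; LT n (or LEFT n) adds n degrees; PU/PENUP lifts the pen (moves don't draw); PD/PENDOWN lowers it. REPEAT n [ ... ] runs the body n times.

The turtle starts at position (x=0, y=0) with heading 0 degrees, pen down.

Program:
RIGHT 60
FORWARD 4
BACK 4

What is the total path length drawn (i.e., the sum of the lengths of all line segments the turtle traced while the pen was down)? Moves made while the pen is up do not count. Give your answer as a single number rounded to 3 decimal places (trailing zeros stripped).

Answer: 8

Derivation:
Executing turtle program step by step:
Start: pos=(0,0), heading=0, pen down
RT 60: heading 0 -> 300
FD 4: (0,0) -> (2,-3.464) [heading=300, draw]
BK 4: (2,-3.464) -> (0,0) [heading=300, draw]
Final: pos=(0,0), heading=300, 2 segment(s) drawn

Segment lengths:
  seg 1: (0,0) -> (2,-3.464), length = 4
  seg 2: (2,-3.464) -> (0,0), length = 4
Total = 8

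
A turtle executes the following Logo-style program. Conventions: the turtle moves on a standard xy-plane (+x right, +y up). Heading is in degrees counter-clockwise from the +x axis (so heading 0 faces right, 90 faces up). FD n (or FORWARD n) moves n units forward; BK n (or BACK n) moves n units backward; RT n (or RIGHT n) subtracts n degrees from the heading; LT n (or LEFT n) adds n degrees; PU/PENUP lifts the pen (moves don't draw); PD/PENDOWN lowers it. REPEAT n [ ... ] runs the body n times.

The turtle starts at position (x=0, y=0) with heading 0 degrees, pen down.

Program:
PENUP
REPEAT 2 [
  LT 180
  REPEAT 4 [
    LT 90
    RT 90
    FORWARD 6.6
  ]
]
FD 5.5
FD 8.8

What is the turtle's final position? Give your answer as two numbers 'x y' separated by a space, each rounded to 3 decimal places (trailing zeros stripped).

Answer: 14.3 0

Derivation:
Executing turtle program step by step:
Start: pos=(0,0), heading=0, pen down
PU: pen up
REPEAT 2 [
  -- iteration 1/2 --
  LT 180: heading 0 -> 180
  REPEAT 4 [
    -- iteration 1/4 --
    LT 90: heading 180 -> 270
    RT 90: heading 270 -> 180
    FD 6.6: (0,0) -> (-6.6,0) [heading=180, move]
    -- iteration 2/4 --
    LT 90: heading 180 -> 270
    RT 90: heading 270 -> 180
    FD 6.6: (-6.6,0) -> (-13.2,0) [heading=180, move]
    -- iteration 3/4 --
    LT 90: heading 180 -> 270
    RT 90: heading 270 -> 180
    FD 6.6: (-13.2,0) -> (-19.8,0) [heading=180, move]
    -- iteration 4/4 --
    LT 90: heading 180 -> 270
    RT 90: heading 270 -> 180
    FD 6.6: (-19.8,0) -> (-26.4,0) [heading=180, move]
  ]
  -- iteration 2/2 --
  LT 180: heading 180 -> 0
  REPEAT 4 [
    -- iteration 1/4 --
    LT 90: heading 0 -> 90
    RT 90: heading 90 -> 0
    FD 6.6: (-26.4,0) -> (-19.8,0) [heading=0, move]
    -- iteration 2/4 --
    LT 90: heading 0 -> 90
    RT 90: heading 90 -> 0
    FD 6.6: (-19.8,0) -> (-13.2,0) [heading=0, move]
    -- iteration 3/4 --
    LT 90: heading 0 -> 90
    RT 90: heading 90 -> 0
    FD 6.6: (-13.2,0) -> (-6.6,0) [heading=0, move]
    -- iteration 4/4 --
    LT 90: heading 0 -> 90
    RT 90: heading 90 -> 0
    FD 6.6: (-6.6,0) -> (0,0) [heading=0, move]
  ]
]
FD 5.5: (0,0) -> (5.5,0) [heading=0, move]
FD 8.8: (5.5,0) -> (14.3,0) [heading=0, move]
Final: pos=(14.3,0), heading=0, 0 segment(s) drawn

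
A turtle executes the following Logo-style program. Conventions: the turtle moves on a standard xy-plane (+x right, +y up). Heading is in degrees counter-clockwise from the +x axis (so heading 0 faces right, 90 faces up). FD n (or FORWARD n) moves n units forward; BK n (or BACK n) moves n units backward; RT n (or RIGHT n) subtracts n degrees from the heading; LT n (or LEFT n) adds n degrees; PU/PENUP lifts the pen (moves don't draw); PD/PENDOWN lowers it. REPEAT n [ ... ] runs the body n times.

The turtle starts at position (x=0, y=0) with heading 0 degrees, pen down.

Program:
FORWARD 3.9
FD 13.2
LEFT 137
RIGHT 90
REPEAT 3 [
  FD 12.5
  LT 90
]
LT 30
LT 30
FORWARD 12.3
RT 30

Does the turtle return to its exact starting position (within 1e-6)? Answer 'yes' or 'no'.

Answer: no

Derivation:
Executing turtle program step by step:
Start: pos=(0,0), heading=0, pen down
FD 3.9: (0,0) -> (3.9,0) [heading=0, draw]
FD 13.2: (3.9,0) -> (17.1,0) [heading=0, draw]
LT 137: heading 0 -> 137
RT 90: heading 137 -> 47
REPEAT 3 [
  -- iteration 1/3 --
  FD 12.5: (17.1,0) -> (25.625,9.142) [heading=47, draw]
  LT 90: heading 47 -> 137
  -- iteration 2/3 --
  FD 12.5: (25.625,9.142) -> (16.483,17.667) [heading=137, draw]
  LT 90: heading 137 -> 227
  -- iteration 3/3 --
  FD 12.5: (16.483,17.667) -> (7.958,8.525) [heading=227, draw]
  LT 90: heading 227 -> 317
]
LT 30: heading 317 -> 347
LT 30: heading 347 -> 17
FD 12.3: (7.958,8.525) -> (19.721,12.121) [heading=17, draw]
RT 30: heading 17 -> 347
Final: pos=(19.721,12.121), heading=347, 6 segment(s) drawn

Start position: (0, 0)
Final position: (19.721, 12.121)
Distance = 23.148; >= 1e-6 -> NOT closed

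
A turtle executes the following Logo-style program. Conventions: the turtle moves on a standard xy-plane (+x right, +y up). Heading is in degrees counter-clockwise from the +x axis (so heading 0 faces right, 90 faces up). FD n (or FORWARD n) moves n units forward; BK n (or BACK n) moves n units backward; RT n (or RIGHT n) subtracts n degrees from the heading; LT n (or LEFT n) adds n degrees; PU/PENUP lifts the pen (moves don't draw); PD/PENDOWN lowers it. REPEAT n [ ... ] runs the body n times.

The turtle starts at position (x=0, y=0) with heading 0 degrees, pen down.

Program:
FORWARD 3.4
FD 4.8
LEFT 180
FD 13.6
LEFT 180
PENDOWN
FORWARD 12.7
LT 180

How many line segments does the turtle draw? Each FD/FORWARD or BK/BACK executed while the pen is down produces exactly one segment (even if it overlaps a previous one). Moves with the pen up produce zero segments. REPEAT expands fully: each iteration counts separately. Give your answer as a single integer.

Executing turtle program step by step:
Start: pos=(0,0), heading=0, pen down
FD 3.4: (0,0) -> (3.4,0) [heading=0, draw]
FD 4.8: (3.4,0) -> (8.2,0) [heading=0, draw]
LT 180: heading 0 -> 180
FD 13.6: (8.2,0) -> (-5.4,0) [heading=180, draw]
LT 180: heading 180 -> 0
PD: pen down
FD 12.7: (-5.4,0) -> (7.3,0) [heading=0, draw]
LT 180: heading 0 -> 180
Final: pos=(7.3,0), heading=180, 4 segment(s) drawn
Segments drawn: 4

Answer: 4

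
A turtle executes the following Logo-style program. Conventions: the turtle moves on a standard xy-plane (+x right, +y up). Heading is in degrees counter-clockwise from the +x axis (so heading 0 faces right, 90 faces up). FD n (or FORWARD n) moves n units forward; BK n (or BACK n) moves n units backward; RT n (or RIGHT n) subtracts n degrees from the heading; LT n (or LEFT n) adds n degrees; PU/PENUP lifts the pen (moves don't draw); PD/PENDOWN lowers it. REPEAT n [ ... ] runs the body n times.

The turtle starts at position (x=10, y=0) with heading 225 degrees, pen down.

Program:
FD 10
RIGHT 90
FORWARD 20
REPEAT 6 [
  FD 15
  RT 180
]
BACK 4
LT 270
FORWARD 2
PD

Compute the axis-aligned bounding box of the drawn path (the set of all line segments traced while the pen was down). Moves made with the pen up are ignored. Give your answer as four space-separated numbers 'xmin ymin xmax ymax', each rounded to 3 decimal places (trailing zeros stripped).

Answer: -21.82 -7.071 10 17.678

Derivation:
Executing turtle program step by step:
Start: pos=(10,0), heading=225, pen down
FD 10: (10,0) -> (2.929,-7.071) [heading=225, draw]
RT 90: heading 225 -> 135
FD 20: (2.929,-7.071) -> (-11.213,7.071) [heading=135, draw]
REPEAT 6 [
  -- iteration 1/6 --
  FD 15: (-11.213,7.071) -> (-21.82,17.678) [heading=135, draw]
  RT 180: heading 135 -> 315
  -- iteration 2/6 --
  FD 15: (-21.82,17.678) -> (-11.213,7.071) [heading=315, draw]
  RT 180: heading 315 -> 135
  -- iteration 3/6 --
  FD 15: (-11.213,7.071) -> (-21.82,17.678) [heading=135, draw]
  RT 180: heading 135 -> 315
  -- iteration 4/6 --
  FD 15: (-21.82,17.678) -> (-11.213,7.071) [heading=315, draw]
  RT 180: heading 315 -> 135
  -- iteration 5/6 --
  FD 15: (-11.213,7.071) -> (-21.82,17.678) [heading=135, draw]
  RT 180: heading 135 -> 315
  -- iteration 6/6 --
  FD 15: (-21.82,17.678) -> (-11.213,7.071) [heading=315, draw]
  RT 180: heading 315 -> 135
]
BK 4: (-11.213,7.071) -> (-8.385,4.243) [heading=135, draw]
LT 270: heading 135 -> 45
FD 2: (-8.385,4.243) -> (-6.971,5.657) [heading=45, draw]
PD: pen down
Final: pos=(-6.971,5.657), heading=45, 10 segment(s) drawn

Segment endpoints: x in {-21.82, -21.82, -11.213, -11.213, -8.385, -6.971, 2.929, 10}, y in {-7.071, 0, 4.243, 5.657, 7.071, 7.071, 7.071, 17.678, 17.678}
xmin=-21.82, ymin=-7.071, xmax=10, ymax=17.678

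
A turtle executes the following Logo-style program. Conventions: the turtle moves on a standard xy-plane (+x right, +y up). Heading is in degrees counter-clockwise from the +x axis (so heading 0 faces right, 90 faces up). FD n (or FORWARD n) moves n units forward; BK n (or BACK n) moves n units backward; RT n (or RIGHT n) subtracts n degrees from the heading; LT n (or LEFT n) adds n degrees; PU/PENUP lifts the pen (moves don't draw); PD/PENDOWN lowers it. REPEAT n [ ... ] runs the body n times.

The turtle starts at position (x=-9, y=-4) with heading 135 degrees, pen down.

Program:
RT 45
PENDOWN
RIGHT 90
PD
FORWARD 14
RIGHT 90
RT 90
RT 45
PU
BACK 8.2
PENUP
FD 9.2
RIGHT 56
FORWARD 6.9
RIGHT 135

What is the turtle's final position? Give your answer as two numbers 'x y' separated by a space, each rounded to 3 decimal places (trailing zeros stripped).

Executing turtle program step by step:
Start: pos=(-9,-4), heading=135, pen down
RT 45: heading 135 -> 90
PD: pen down
RT 90: heading 90 -> 0
PD: pen down
FD 14: (-9,-4) -> (5,-4) [heading=0, draw]
RT 90: heading 0 -> 270
RT 90: heading 270 -> 180
RT 45: heading 180 -> 135
PU: pen up
BK 8.2: (5,-4) -> (10.798,-9.798) [heading=135, move]
PU: pen up
FD 9.2: (10.798,-9.798) -> (4.293,-3.293) [heading=135, move]
RT 56: heading 135 -> 79
FD 6.9: (4.293,-3.293) -> (5.609,3.48) [heading=79, move]
RT 135: heading 79 -> 304
Final: pos=(5.609,3.48), heading=304, 1 segment(s) drawn

Answer: 5.609 3.48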